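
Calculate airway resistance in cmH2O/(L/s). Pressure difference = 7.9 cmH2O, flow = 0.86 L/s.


R = dP / flow
R = 7.9 / 0.86
R = 9.186 cmH2O/(L/s)


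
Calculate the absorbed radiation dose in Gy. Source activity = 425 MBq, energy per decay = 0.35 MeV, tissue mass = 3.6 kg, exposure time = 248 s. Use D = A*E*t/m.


A = 425 MBq = 4.2500e+08 Bq
E = 0.35 MeV = 5.607e-14 J
D = A*E*t/m = 4.2500e+08*5.607e-14*248/3.6
D = 0.001642 Gy


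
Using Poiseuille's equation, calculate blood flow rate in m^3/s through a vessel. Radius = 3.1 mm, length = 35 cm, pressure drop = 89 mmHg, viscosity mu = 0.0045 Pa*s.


Q = pi*r^4*dP / (8*mu*L)
r = 0.0031 m, L = 0.35 m
dP = 89 mmHg = 11865.658 Pa
Q = 2.7322e-04 m^3/s


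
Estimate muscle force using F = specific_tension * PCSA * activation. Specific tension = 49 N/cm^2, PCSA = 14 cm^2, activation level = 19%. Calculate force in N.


F = sigma * PCSA * activation
F = 49 * 14 * 0.19
F = 130.3 N


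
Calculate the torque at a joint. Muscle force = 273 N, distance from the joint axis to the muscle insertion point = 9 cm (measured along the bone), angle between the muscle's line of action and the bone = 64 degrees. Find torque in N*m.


Torque = F * d * sin(theta)   (moment arm = d*sin(theta))
d = 9 cm = 0.09 m
Torque = 273 * 0.09 * sin(64)
Torque = 22.08 N*m


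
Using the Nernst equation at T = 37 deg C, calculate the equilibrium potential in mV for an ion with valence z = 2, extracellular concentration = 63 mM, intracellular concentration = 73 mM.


E = (RT/(zF)) * ln(C_out/C_in)
T = 37 + 273.15 = 310.15 K
E = (8.314 * 310.15 / (2 * 96485)) * ln(63/73)
E = -1.969 mV


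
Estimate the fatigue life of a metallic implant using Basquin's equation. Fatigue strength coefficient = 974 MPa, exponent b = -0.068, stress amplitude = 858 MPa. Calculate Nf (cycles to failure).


sigma_a = sigma_f' * (2Nf)^b
2Nf = (sigma_a/sigma_f')^(1/b)
2Nf = (858/974)^(1/-0.068)
2Nf = 6.4547212
Nf = 3.227


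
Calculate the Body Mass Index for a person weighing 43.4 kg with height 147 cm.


BMI = weight / height^2
height = 147 cm = 1.47 m
BMI = 43.4 / 1.47^2
BMI = 20.08 kg/m^2


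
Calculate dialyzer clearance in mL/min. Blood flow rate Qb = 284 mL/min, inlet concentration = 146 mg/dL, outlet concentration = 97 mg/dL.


K = Qb * (Cb_in - Cb_out) / Cb_in
K = 284 * (146 - 97) / 146
K = 95.32 mL/min


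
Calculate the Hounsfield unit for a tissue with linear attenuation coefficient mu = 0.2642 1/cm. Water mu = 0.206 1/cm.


HU = ((mu_tissue - mu_water) / mu_water) * 1000
HU = ((0.2642 - 0.206) / 0.206) * 1000
HU = 282.5


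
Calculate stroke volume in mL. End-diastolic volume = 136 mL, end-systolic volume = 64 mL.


SV = EDV - ESV
SV = 136 - 64
SV = 72 mL


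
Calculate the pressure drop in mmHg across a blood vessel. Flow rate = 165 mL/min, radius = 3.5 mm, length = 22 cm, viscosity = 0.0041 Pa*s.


dP = 8*mu*L*Q / (pi*r^4)
Q = 165 mL/min = 2.75e-06 m^3/s
dP = 42.0927 Pa = 42.0927 / 133.322 mmHg = 0.3157 mmHg


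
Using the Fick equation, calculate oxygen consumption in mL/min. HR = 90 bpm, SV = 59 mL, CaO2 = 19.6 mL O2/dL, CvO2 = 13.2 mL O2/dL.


CO = HR*SV = 90*59/1000 = 5.31 L/min
a-v O2 diff = 19.6 - 13.2 = 6.4 mL/dL
VO2 = CO * (CaO2-CvO2) * 10 dL/L
VO2 = 5.31 * 6.4 * 10
VO2 = 339.8 mL/min


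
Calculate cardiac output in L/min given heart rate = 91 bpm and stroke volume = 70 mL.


CO = HR * SV
CO = 91 * 70 / 1000
CO = 6.37 L/min


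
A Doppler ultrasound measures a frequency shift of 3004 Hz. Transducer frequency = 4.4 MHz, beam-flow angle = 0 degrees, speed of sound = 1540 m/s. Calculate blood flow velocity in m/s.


v = fd * c / (2 * f0 * cos(theta))
v = 3004 * 1540 / (2 * 4.4000e+06 * cos(0))
v = 0.5257 m/s


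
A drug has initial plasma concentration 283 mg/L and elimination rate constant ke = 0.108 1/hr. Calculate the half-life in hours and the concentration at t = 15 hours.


t_half = ln(2) / ke = 0.693147 / 0.108 = 6.418 hr
C(t) = C0 * exp(-ke*t) = 283 * exp(-0.108*15)
C(15) = 56.01 mg/L


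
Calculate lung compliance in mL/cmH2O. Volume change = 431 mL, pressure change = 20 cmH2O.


C = dV / dP
C = 431 / 20
C = 21.55 mL/cmH2O


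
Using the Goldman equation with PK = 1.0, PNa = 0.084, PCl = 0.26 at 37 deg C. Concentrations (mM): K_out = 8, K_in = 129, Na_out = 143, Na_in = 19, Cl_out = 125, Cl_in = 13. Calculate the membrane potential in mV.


Vm = (RT/F)*ln((PK*Ko + PNa*Nao + PCl*Cli)/(PK*Ki + PNa*Nai + PCl*Clo))
Numer = 23.392, Denom = 163.096
Vm = -51.9 mV


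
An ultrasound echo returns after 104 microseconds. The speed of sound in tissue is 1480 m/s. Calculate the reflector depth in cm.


depth = c * t / 2
t = 104 us = 1.0400e-04 s
depth = 1480 * 1.0400e-04 / 2
depth = 0.07696 m = 7.696 cm


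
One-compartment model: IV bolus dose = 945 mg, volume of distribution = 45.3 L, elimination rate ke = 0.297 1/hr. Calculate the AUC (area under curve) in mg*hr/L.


C0 = Dose/Vd = 945/45.3 = 20.8609 mg/L
AUC = C0/ke = 20.8609/0.297
AUC = 70.24 mg*hr/L


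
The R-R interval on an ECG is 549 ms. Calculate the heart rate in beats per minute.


HR = 60 / RR_interval(s)
RR = 549 ms = 0.549 s
HR = 60 / 0.549 = 109.3 bpm


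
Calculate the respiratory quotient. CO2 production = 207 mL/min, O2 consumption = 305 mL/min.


RQ = VCO2 / VO2
RQ = 207 / 305
RQ = 0.6787


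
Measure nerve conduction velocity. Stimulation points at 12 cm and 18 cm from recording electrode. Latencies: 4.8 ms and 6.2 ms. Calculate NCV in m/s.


Distance = (18 - 12) / 100 = 0.06 m
dt = (6.2 - 4.8) / 1000 = 0.0014 s
NCV = dist / dt = 42.86 m/s


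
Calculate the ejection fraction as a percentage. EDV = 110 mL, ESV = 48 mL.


SV = EDV - ESV = 110 - 48 = 62 mL
EF = SV/EDV * 100 = 62/110 * 100
EF = 56.36%


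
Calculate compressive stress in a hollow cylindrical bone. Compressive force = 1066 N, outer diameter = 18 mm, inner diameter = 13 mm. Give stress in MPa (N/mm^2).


A = pi*(r_o^2 - r_i^2)
r_o = 9 mm, r_i = 6.5 mm
A = 121.737 mm^2
sigma = F/A = 1066 / 121.737
sigma = 8.757 MPa


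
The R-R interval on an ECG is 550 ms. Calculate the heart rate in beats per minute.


HR = 60 / RR_interval(s)
RR = 550 ms = 0.55 s
HR = 60 / 0.55 = 109.1 bpm


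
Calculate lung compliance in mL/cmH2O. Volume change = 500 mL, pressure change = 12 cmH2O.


C = dV / dP
C = 500 / 12
C = 41.67 mL/cmH2O


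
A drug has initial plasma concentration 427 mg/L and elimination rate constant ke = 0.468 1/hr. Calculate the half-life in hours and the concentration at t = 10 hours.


t_half = ln(2) / ke = 0.693147 / 0.468 = 1.481 hr
C(t) = C0 * exp(-ke*t) = 427 * exp(-0.468*10)
C(10) = 3.962 mg/L


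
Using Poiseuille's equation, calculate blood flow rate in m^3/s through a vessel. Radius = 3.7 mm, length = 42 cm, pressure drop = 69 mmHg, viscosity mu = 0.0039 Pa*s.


Q = pi*r^4*dP / (8*mu*L)
r = 0.0037 m, L = 0.42 m
dP = 69 mmHg = 9199.218 Pa
Q = 4.1334e-04 m^3/s


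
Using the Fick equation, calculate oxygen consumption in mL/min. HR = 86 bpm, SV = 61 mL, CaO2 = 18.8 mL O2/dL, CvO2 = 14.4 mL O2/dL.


CO = HR*SV = 86*61/1000 = 5.246 L/min
a-v O2 diff = 18.8 - 14.4 = 4.4 mL/dL
VO2 = CO * (CaO2-CvO2) * 10 dL/L
VO2 = 5.246 * 4.4 * 10
VO2 = 230.8 mL/min


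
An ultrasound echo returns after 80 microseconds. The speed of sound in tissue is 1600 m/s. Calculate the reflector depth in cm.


depth = c * t / 2
t = 80 us = 8.0000e-05 s
depth = 1600 * 8.0000e-05 / 2
depth = 0.064 m = 6.4 cm


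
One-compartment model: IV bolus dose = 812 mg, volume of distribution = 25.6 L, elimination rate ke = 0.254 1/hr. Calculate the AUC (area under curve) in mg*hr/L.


C0 = Dose/Vd = 812/25.6 = 31.7188 mg/L
AUC = C0/ke = 31.7188/0.254
AUC = 124.9 mg*hr/L


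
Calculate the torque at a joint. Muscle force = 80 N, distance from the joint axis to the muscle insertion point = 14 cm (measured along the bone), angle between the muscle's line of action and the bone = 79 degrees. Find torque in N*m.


Torque = F * d * sin(theta)   (moment arm = d*sin(theta))
d = 14 cm = 0.14 m
Torque = 80 * 0.14 * sin(79)
Torque = 10.99 N*m


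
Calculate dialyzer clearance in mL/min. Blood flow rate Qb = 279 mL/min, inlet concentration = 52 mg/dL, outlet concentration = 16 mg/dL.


K = Qb * (Cb_in - Cb_out) / Cb_in
K = 279 * (52 - 16) / 52
K = 193.2 mL/min


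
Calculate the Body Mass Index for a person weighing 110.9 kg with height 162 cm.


BMI = weight / height^2
height = 162 cm = 1.62 m
BMI = 110.9 / 1.62^2
BMI = 42.26 kg/m^2


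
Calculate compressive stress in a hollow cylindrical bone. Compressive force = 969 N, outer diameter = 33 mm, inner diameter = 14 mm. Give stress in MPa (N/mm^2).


A = pi*(r_o^2 - r_i^2)
r_o = 16.5 mm, r_i = 7 mm
A = 701.361 mm^2
sigma = F/A = 969 / 701.361
sigma = 1.382 MPa


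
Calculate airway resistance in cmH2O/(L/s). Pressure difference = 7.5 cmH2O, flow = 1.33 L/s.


R = dP / flow
R = 7.5 / 1.33
R = 5.639 cmH2O/(L/s)


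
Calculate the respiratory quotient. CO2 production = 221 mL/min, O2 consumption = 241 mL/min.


RQ = VCO2 / VO2
RQ = 221 / 241
RQ = 0.917


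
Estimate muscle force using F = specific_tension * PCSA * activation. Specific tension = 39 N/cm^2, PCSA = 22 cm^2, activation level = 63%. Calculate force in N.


F = sigma * PCSA * activation
F = 39 * 22 * 0.63
F = 540.5 N


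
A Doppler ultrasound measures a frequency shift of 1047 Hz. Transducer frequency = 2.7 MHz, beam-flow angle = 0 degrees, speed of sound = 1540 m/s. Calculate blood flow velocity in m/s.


v = fd * c / (2 * f0 * cos(theta))
v = 1047 * 1540 / (2 * 2.7000e+06 * cos(0))
v = 0.2986 m/s


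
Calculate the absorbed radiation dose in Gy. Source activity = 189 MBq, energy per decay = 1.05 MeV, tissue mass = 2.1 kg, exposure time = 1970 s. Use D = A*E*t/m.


A = 189 MBq = 1.8900e+08 Bq
E = 1.05 MeV = 1.6821e-13 J
D = A*E*t/m = 1.8900e+08*1.6821e-13*1970/2.1
D = 0.02982 Gy


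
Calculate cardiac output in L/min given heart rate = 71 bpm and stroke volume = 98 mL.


CO = HR * SV
CO = 71 * 98 / 1000
CO = 6.958 L/min


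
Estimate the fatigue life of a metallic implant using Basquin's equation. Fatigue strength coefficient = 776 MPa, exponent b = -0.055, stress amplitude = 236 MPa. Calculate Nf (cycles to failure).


sigma_a = sigma_f' * (2Nf)^b
2Nf = (sigma_a/sigma_f')^(1/b)
2Nf = (236/776)^(1/-0.055)
2Nf = 2.5066043e+09
Nf = 1.2533e+09


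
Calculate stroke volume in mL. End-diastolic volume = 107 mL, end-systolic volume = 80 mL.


SV = EDV - ESV
SV = 107 - 80
SV = 27 mL


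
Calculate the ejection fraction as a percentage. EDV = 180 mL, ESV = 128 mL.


SV = EDV - ESV = 180 - 128 = 52 mL
EF = SV/EDV * 100 = 52/180 * 100
EF = 28.89%


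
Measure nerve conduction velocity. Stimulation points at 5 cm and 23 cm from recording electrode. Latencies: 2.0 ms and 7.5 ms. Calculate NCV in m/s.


Distance = (23 - 5) / 100 = 0.18 m
dt = (7.5 - 2.0) / 1000 = 0.0055 s
NCV = dist / dt = 32.73 m/s


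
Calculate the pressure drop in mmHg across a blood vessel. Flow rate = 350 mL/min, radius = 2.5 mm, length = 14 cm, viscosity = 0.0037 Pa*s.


dP = 8*mu*L*Q / (pi*r^4)
Q = 350 mL/min = 5.83333e-06 m^3/s
dP = 196.982 Pa = 196.982 / 133.322 mmHg = 1.477 mmHg


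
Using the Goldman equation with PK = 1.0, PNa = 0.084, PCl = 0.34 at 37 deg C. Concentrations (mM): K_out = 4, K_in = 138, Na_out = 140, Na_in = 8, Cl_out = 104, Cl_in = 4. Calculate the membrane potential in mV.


Vm = (RT/F)*ln((PK*Ko + PNa*Nao + PCl*Cli)/(PK*Ki + PNa*Nai + PCl*Clo))
Numer = 17.12, Denom = 174.032
Vm = -61.98 mV


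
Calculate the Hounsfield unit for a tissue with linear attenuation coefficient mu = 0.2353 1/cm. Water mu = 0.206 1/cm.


HU = ((mu_tissue - mu_water) / mu_water) * 1000
HU = ((0.2353 - 0.206) / 0.206) * 1000
HU = 142.2


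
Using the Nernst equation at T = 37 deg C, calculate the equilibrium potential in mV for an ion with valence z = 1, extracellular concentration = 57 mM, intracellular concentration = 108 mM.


E = (RT/(zF)) * ln(C_out/C_in)
T = 37 + 273.15 = 310.15 K
E = (8.314 * 310.15 / (1 * 96485)) * ln(57/108)
E = -17.08 mV


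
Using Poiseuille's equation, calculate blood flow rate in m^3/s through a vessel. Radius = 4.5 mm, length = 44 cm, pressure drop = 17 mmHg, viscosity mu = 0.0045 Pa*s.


Q = pi*r^4*dP / (8*mu*L)
r = 0.0045 m, L = 0.44 m
dP = 17 mmHg = 2266.474 Pa
Q = 1.8433e-04 m^3/s


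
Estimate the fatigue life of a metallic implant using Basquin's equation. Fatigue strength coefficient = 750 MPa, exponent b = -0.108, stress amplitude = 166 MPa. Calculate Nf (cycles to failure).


sigma_a = sigma_f' * (2Nf)^b
2Nf = (sigma_a/sigma_f')^(1/b)
2Nf = (166/750)^(1/-0.108)
2Nf = 1159795.1
Nf = 5.799e+05


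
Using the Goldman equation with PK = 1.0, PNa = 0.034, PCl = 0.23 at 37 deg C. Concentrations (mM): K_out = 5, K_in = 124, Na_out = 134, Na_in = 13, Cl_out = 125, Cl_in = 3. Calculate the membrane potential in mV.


Vm = (RT/F)*ln((PK*Ko + PNa*Nao + PCl*Cli)/(PK*Ki + PNa*Nai + PCl*Clo))
Numer = 10.246, Denom = 153.192
Vm = -72.29 mV


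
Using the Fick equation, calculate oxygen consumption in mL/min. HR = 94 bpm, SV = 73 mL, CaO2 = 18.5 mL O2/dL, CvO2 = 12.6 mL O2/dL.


CO = HR*SV = 94*73/1000 = 6.862 L/min
a-v O2 diff = 18.5 - 12.6 = 5.9 mL/dL
VO2 = CO * (CaO2-CvO2) * 10 dL/L
VO2 = 6.862 * 5.9 * 10
VO2 = 404.9 mL/min


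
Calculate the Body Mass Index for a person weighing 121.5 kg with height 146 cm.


BMI = weight / height^2
height = 146 cm = 1.46 m
BMI = 121.5 / 1.46^2
BMI = 57 kg/m^2


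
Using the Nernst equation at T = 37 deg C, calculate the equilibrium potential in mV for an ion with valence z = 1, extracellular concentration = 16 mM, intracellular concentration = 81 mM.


E = (RT/(zF)) * ln(C_out/C_in)
T = 37 + 273.15 = 310.15 K
E = (8.314 * 310.15 / (1 * 96485)) * ln(16/81)
E = -43.34 mV


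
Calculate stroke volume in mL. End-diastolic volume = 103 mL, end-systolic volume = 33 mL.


SV = EDV - ESV
SV = 103 - 33
SV = 70 mL


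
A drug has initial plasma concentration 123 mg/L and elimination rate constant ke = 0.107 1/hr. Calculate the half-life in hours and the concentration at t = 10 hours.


t_half = ln(2) / ke = 0.693147 / 0.107 = 6.478 hr
C(t) = C0 * exp(-ke*t) = 123 * exp(-0.107*10)
C(10) = 42.19 mg/L


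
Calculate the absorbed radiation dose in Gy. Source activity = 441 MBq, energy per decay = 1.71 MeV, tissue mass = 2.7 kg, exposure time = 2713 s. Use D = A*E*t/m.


A = 441 MBq = 4.4100e+08 Bq
E = 1.71 MeV = 2.73942e-13 J
D = A*E*t/m = 4.4100e+08*2.73942e-13*2713/2.7
D = 0.1214 Gy


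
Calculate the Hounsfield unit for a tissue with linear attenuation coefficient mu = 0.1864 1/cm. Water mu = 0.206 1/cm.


HU = ((mu_tissue - mu_water) / mu_water) * 1000
HU = ((0.1864 - 0.206) / 0.206) * 1000
HU = -95.15


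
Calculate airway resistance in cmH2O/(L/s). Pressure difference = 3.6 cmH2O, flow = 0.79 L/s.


R = dP / flow
R = 3.6 / 0.79
R = 4.557 cmH2O/(L/s)


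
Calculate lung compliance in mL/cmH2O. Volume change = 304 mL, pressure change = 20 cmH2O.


C = dV / dP
C = 304 / 20
C = 15.2 mL/cmH2O


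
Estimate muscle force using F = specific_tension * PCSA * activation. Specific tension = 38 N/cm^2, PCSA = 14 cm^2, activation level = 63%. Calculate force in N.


F = sigma * PCSA * activation
F = 38 * 14 * 0.63
F = 335.2 N


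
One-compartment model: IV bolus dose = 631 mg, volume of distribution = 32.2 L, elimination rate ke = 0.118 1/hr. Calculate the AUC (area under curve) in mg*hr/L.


C0 = Dose/Vd = 631/32.2 = 19.5963 mg/L
AUC = C0/ke = 19.5963/0.118
AUC = 166.1 mg*hr/L


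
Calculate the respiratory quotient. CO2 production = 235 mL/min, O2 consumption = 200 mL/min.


RQ = VCO2 / VO2
RQ = 235 / 200
RQ = 1.175


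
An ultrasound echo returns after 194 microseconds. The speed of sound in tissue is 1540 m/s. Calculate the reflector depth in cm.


depth = c * t / 2
t = 194 us = 1.9400e-04 s
depth = 1540 * 1.9400e-04 / 2
depth = 0.14938 m = 14.938 cm


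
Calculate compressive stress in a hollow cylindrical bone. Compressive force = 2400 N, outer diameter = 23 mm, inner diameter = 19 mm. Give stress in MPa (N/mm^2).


A = pi*(r_o^2 - r_i^2)
r_o = 11.5 mm, r_i = 9.5 mm
A = 131.947 mm^2
sigma = F/A = 2400 / 131.947
sigma = 18.19 MPa


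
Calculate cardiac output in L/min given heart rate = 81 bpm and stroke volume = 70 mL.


CO = HR * SV
CO = 81 * 70 / 1000
CO = 5.67 L/min


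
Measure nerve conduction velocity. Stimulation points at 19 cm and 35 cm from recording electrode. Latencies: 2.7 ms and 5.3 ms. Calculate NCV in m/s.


Distance = (35 - 19) / 100 = 0.16 m
dt = (5.3 - 2.7) / 1000 = 0.0026 s
NCV = dist / dt = 61.54 m/s


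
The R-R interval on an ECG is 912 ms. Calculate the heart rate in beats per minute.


HR = 60 / RR_interval(s)
RR = 912 ms = 0.912 s
HR = 60 / 0.912 = 65.79 bpm


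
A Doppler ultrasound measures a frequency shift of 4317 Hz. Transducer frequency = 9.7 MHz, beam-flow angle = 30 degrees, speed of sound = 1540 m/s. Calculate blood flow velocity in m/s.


v = fd * c / (2 * f0 * cos(theta))
v = 4317 * 1540 / (2 * 9.7000e+06 * cos(30))
v = 0.3957 m/s


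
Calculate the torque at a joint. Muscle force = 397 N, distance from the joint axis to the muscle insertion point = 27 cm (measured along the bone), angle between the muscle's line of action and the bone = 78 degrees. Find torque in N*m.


Torque = F * d * sin(theta)   (moment arm = d*sin(theta))
d = 27 cm = 0.27 m
Torque = 397 * 0.27 * sin(78)
Torque = 104.8 N*m


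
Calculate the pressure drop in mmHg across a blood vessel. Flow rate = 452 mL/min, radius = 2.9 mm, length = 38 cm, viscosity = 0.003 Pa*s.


dP = 8*mu*L*Q / (pi*r^4)
Q = 452 mL/min = 7.53333e-06 m^3/s
dP = 309.2 Pa = 309.2 / 133.322 mmHg = 2.319 mmHg


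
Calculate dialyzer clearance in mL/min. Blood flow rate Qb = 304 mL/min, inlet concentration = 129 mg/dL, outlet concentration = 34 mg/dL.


K = Qb * (Cb_in - Cb_out) / Cb_in
K = 304 * (129 - 34) / 129
K = 223.9 mL/min


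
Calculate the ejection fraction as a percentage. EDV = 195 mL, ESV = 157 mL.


SV = EDV - ESV = 195 - 157 = 38 mL
EF = SV/EDV * 100 = 38/195 * 100
EF = 19.49%


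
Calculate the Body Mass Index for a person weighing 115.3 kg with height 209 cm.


BMI = weight / height^2
height = 209 cm = 2.09 m
BMI = 115.3 / 2.09^2
BMI = 26.4 kg/m^2


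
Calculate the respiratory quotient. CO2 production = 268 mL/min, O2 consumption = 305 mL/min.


RQ = VCO2 / VO2
RQ = 268 / 305
RQ = 0.8787


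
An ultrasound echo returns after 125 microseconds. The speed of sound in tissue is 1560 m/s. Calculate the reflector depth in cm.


depth = c * t / 2
t = 125 us = 1.2500e-04 s
depth = 1560 * 1.2500e-04 / 2
depth = 0.0975 m = 9.75 cm


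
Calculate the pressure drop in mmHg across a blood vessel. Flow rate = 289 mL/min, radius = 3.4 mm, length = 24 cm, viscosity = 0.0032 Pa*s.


dP = 8*mu*L*Q / (pi*r^4)
Q = 289 mL/min = 4.81667e-06 m^3/s
dP = 70.4908 Pa = 70.4908 / 133.322 mmHg = 0.5287 mmHg


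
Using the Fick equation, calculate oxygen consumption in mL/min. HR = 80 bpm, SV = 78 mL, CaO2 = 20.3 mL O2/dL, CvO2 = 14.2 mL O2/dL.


CO = HR*SV = 80*78/1000 = 6.24 L/min
a-v O2 diff = 20.3 - 14.2 = 6.1 mL/dL
VO2 = CO * (CaO2-CvO2) * 10 dL/L
VO2 = 6.24 * 6.1 * 10
VO2 = 380.6 mL/min


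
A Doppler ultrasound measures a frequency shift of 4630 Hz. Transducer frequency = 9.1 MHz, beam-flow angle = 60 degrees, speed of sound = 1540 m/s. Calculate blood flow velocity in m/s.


v = fd * c / (2 * f0 * cos(theta))
v = 4630 * 1540 / (2 * 9.1000e+06 * cos(60))
v = 0.7835 m/s


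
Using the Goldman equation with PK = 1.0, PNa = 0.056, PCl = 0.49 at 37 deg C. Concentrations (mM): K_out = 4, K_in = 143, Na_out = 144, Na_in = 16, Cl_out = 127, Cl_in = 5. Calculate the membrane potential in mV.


Vm = (RT/F)*ln((PK*Ko + PNa*Nao + PCl*Cli)/(PK*Ki + PNa*Nai + PCl*Clo))
Numer = 14.514, Denom = 206.126
Vm = -70.91 mV


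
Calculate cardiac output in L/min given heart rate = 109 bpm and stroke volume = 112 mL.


CO = HR * SV
CO = 109 * 112 / 1000
CO = 12.21 L/min


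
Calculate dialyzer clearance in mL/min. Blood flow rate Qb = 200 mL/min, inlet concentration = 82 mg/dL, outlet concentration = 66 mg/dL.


K = Qb * (Cb_in - Cb_out) / Cb_in
K = 200 * (82 - 66) / 82
K = 39.02 mL/min


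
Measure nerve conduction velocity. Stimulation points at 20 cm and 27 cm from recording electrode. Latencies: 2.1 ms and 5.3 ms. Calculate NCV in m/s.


Distance = (27 - 20) / 100 = 0.07 m
dt = (5.3 - 2.1) / 1000 = 0.0032 s
NCV = dist / dt = 21.88 m/s


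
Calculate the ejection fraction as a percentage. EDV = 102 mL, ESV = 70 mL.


SV = EDV - ESV = 102 - 70 = 32 mL
EF = SV/EDV * 100 = 32/102 * 100
EF = 31.37%


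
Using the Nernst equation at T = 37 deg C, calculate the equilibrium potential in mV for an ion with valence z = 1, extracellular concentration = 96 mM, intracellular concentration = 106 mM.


E = (RT/(zF)) * ln(C_out/C_in)
T = 37 + 273.15 = 310.15 K
E = (8.314 * 310.15 / (1 * 96485)) * ln(96/106)
E = -2.648 mV


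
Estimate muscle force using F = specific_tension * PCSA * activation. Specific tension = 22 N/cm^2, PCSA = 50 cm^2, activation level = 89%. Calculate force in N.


F = sigma * PCSA * activation
F = 22 * 50 * 0.89
F = 979 N


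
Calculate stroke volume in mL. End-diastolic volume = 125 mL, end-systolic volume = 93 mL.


SV = EDV - ESV
SV = 125 - 93
SV = 32 mL


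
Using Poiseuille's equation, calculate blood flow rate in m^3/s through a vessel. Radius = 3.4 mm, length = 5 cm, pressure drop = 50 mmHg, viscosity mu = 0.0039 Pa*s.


Q = pi*r^4*dP / (8*mu*L)
r = 0.0034 m, L = 0.05 m
dP = 50 mmHg = 6666.1 Pa
Q = 0.001794 m^3/s


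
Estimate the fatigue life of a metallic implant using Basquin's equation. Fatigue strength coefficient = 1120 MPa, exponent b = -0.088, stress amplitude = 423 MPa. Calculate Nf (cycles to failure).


sigma_a = sigma_f' * (2Nf)^b
2Nf = (sigma_a/sigma_f')^(1/b)
2Nf = (423/1120)^(1/-0.088)
2Nf = 63889.266
Nf = 3.194e+04


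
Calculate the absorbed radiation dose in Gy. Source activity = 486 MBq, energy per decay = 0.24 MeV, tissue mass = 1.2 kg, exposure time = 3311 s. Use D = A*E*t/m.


A = 486 MBq = 4.8600e+08 Bq
E = 0.24 MeV = 3.8448e-14 J
D = A*E*t/m = 4.8600e+08*3.8448e-14*3311/1.2
D = 0.05156 Gy


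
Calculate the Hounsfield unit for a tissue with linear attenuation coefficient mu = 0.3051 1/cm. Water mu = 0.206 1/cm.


HU = ((mu_tissue - mu_water) / mu_water) * 1000
HU = ((0.3051 - 0.206) / 0.206) * 1000
HU = 481.1


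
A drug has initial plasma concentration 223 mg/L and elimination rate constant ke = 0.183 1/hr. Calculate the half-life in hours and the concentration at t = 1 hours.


t_half = ln(2) / ke = 0.693147 / 0.183 = 3.788 hr
C(t) = C0 * exp(-ke*t) = 223 * exp(-0.183*1)
C(1) = 185.7 mg/L


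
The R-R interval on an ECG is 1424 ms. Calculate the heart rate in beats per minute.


HR = 60 / RR_interval(s)
RR = 1424 ms = 1.424 s
HR = 60 / 1.424 = 42.13 bpm


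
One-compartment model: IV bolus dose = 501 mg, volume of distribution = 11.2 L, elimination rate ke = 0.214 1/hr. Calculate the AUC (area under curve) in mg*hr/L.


C0 = Dose/Vd = 501/11.2 = 44.7321 mg/L
AUC = C0/ke = 44.7321/0.214
AUC = 209 mg*hr/L


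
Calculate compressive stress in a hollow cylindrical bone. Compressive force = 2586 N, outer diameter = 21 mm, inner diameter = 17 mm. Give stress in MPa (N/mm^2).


A = pi*(r_o^2 - r_i^2)
r_o = 10.5 mm, r_i = 8.5 mm
A = 119.381 mm^2
sigma = F/A = 2586 / 119.381
sigma = 21.66 MPa


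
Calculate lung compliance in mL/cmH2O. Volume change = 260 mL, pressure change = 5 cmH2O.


C = dV / dP
C = 260 / 5
C = 52 mL/cmH2O


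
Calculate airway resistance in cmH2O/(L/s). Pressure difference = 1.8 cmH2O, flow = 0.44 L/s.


R = dP / flow
R = 1.8 / 0.44
R = 4.091 cmH2O/(L/s)


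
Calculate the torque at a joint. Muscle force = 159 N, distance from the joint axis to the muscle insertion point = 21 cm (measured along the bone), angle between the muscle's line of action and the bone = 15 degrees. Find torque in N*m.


Torque = F * d * sin(theta)   (moment arm = d*sin(theta))
d = 21 cm = 0.21 m
Torque = 159 * 0.21 * sin(15)
Torque = 8.642 N*m


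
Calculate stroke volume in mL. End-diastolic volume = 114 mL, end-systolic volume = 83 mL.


SV = EDV - ESV
SV = 114 - 83
SV = 31 mL


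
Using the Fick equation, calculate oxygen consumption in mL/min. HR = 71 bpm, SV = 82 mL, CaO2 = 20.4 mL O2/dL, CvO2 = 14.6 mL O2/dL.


CO = HR*SV = 71*82/1000 = 5.822 L/min
a-v O2 diff = 20.4 - 14.6 = 5.8 mL/dL
VO2 = CO * (CaO2-CvO2) * 10 dL/L
VO2 = 5.822 * 5.8 * 10
VO2 = 337.7 mL/min


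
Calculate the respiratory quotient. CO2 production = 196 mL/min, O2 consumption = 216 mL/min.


RQ = VCO2 / VO2
RQ = 196 / 216
RQ = 0.9074


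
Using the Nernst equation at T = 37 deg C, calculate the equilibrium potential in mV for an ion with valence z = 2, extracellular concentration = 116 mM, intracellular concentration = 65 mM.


E = (RT/(zF)) * ln(C_out/C_in)
T = 37 + 273.15 = 310.15 K
E = (8.314 * 310.15 / (2 * 96485)) * ln(116/65)
E = 7.74 mV


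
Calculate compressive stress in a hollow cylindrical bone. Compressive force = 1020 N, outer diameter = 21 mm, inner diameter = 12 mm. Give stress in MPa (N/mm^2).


A = pi*(r_o^2 - r_i^2)
r_o = 10.5 mm, r_i = 6 mm
A = 233.263 mm^2
sigma = F/A = 1020 / 233.263
sigma = 4.373 MPa


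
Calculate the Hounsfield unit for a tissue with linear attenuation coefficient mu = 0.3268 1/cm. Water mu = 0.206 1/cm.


HU = ((mu_tissue - mu_water) / mu_water) * 1000
HU = ((0.3268 - 0.206) / 0.206) * 1000
HU = 586.4


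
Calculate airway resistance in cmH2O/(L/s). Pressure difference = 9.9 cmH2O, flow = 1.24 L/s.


R = dP / flow
R = 9.9 / 1.24
R = 7.984 cmH2O/(L/s)


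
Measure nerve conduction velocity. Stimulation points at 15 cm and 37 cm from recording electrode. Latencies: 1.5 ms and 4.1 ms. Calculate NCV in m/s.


Distance = (37 - 15) / 100 = 0.22 m
dt = (4.1 - 1.5) / 1000 = 0.0026 s
NCV = dist / dt = 84.62 m/s


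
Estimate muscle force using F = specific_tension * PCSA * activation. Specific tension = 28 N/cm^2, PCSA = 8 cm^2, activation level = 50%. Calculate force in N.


F = sigma * PCSA * activation
F = 28 * 8 * 0.5
F = 112 N


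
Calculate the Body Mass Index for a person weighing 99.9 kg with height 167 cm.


BMI = weight / height^2
height = 167 cm = 1.67 m
BMI = 99.9 / 1.67^2
BMI = 35.82 kg/m^2


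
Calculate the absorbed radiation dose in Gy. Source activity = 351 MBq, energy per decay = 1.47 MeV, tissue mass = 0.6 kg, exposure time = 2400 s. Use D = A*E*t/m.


A = 351 MBq = 3.5100e+08 Bq
E = 1.47 MeV = 2.35494e-13 J
D = A*E*t/m = 3.5100e+08*2.35494e-13*2400/0.6
D = 0.3306 Gy


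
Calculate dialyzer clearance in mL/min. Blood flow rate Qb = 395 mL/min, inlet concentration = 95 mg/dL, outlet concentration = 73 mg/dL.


K = Qb * (Cb_in - Cb_out) / Cb_in
K = 395 * (95 - 73) / 95
K = 91.47 mL/min


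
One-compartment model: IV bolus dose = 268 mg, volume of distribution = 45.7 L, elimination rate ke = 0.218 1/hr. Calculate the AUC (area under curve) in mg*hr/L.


C0 = Dose/Vd = 268/45.7 = 5.86433 mg/L
AUC = C0/ke = 5.86433/0.218
AUC = 26.9 mg*hr/L


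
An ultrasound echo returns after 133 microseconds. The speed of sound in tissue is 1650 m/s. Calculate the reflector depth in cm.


depth = c * t / 2
t = 133 us = 1.3300e-04 s
depth = 1650 * 1.3300e-04 / 2
depth = 0.109725 m = 10.9725 cm


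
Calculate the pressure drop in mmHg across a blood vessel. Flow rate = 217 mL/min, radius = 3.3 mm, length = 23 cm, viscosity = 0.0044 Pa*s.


dP = 8*mu*L*Q / (pi*r^4)
Q = 217 mL/min = 3.61667e-06 m^3/s
dP = 78.5912 Pa = 78.5912 / 133.322 mmHg = 0.5895 mmHg


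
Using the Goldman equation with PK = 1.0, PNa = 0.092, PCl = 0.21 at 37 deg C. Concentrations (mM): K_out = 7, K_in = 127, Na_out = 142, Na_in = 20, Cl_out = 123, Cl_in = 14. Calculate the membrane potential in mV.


Vm = (RT/F)*ln((PK*Ko + PNa*Nao + PCl*Cli)/(PK*Ki + PNa*Nai + PCl*Clo))
Numer = 23.004, Denom = 154.67
Vm = -50.93 mV


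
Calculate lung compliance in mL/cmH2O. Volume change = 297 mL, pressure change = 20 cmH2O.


C = dV / dP
C = 297 / 20
C = 14.85 mL/cmH2O


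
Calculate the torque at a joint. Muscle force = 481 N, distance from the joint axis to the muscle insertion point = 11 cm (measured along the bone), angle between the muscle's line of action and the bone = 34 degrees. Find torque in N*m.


Torque = F * d * sin(theta)   (moment arm = d*sin(theta))
d = 11 cm = 0.11 m
Torque = 481 * 0.11 * sin(34)
Torque = 29.59 N*m


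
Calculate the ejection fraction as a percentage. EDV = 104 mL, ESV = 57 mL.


SV = EDV - ESV = 104 - 57 = 47 mL
EF = SV/EDV * 100 = 47/104 * 100
EF = 45.19%


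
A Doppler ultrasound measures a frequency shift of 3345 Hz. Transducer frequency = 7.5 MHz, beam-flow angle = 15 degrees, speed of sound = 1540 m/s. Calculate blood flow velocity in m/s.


v = fd * c / (2 * f0 * cos(theta))
v = 3345 * 1540 / (2 * 7.5000e+06 * cos(15))
v = 0.3555 m/s


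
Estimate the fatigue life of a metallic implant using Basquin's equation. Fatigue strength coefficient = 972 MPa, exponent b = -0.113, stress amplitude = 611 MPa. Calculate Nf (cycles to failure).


sigma_a = sigma_f' * (2Nf)^b
2Nf = (sigma_a/sigma_f')^(1/b)
2Nf = (611/972)^(1/-0.113)
2Nf = 60.854475
Nf = 30.43


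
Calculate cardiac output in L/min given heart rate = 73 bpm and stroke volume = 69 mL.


CO = HR * SV
CO = 73 * 69 / 1000
CO = 5.037 L/min


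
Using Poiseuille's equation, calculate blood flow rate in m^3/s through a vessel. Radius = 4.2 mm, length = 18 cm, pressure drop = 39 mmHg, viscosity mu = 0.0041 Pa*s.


Q = pi*r^4*dP / (8*mu*L)
r = 0.0042 m, L = 0.18 m
dP = 39 mmHg = 5199.558 Pa
Q = 8.6093e-04 m^3/s


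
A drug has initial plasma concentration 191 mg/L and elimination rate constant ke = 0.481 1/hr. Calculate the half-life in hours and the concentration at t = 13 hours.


t_half = ln(2) / ke = 0.693147 / 0.481 = 1.441 hr
C(t) = C0 * exp(-ke*t) = 191 * exp(-0.481*13)
C(13) = 0.3676 mg/L


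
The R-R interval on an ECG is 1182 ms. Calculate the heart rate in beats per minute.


HR = 60 / RR_interval(s)
RR = 1182 ms = 1.182 s
HR = 60 / 1.182 = 50.76 bpm


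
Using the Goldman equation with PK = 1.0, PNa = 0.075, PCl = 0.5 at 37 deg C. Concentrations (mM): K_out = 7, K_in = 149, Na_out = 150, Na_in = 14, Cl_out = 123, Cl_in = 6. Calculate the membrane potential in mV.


Vm = (RT/F)*ln((PK*Ko + PNa*Nao + PCl*Cli)/(PK*Ki + PNa*Nai + PCl*Clo))
Numer = 21.25, Denom = 211.55
Vm = -61.42 mV


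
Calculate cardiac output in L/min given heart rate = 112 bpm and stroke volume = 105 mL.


CO = HR * SV
CO = 112 * 105 / 1000
CO = 11.76 L/min


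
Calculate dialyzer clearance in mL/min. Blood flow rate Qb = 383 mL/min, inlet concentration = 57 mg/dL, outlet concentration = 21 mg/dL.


K = Qb * (Cb_in - Cb_out) / Cb_in
K = 383 * (57 - 21) / 57
K = 241.9 mL/min


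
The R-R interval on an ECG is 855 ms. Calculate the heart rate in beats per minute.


HR = 60 / RR_interval(s)
RR = 855 ms = 0.855 s
HR = 60 / 0.855 = 70.18 bpm


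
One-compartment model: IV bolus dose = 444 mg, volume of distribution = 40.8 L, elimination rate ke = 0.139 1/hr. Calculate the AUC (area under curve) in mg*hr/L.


C0 = Dose/Vd = 444/40.8 = 10.8824 mg/L
AUC = C0/ke = 10.8824/0.139
AUC = 78.29 mg*hr/L


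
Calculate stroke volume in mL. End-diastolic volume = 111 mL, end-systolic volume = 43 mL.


SV = EDV - ESV
SV = 111 - 43
SV = 68 mL


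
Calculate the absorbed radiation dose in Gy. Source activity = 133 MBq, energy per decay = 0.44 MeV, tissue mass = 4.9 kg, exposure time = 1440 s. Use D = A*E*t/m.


A = 133 MBq = 1.3300e+08 Bq
E = 0.44 MeV = 7.0488e-14 J
D = A*E*t/m = 1.3300e+08*7.0488e-14*1440/4.9
D = 0.002755 Gy


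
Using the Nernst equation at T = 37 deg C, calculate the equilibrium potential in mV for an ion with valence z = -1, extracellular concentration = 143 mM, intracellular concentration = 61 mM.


E = (RT/(zF)) * ln(C_out/C_in)
T = 37 + 273.15 = 310.15 K
E = (8.314 * 310.15 / (-1 * 96485)) * ln(143/61)
E = -22.77 mV


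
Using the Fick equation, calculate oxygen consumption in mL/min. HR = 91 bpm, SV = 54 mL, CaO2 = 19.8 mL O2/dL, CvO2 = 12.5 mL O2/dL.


CO = HR*SV = 91*54/1000 = 4.914 L/min
a-v O2 diff = 19.8 - 12.5 = 7.3 mL/dL
VO2 = CO * (CaO2-CvO2) * 10 dL/L
VO2 = 4.914 * 7.3 * 10
VO2 = 358.7 mL/min


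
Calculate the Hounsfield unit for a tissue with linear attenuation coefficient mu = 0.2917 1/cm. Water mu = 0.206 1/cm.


HU = ((mu_tissue - mu_water) / mu_water) * 1000
HU = ((0.2917 - 0.206) / 0.206) * 1000
HU = 416


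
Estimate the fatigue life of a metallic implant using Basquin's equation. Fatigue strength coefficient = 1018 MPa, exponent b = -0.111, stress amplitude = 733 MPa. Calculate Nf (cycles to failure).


sigma_a = sigma_f' * (2Nf)^b
2Nf = (sigma_a/sigma_f')^(1/b)
2Nf = (733/1018)^(1/-0.111)
2Nf = 19.278769
Nf = 9.639


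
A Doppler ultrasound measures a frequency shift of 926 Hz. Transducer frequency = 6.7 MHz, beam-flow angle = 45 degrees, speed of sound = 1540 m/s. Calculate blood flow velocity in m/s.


v = fd * c / (2 * f0 * cos(theta))
v = 926 * 1540 / (2 * 6.7000e+06 * cos(45))
v = 0.1505 m/s


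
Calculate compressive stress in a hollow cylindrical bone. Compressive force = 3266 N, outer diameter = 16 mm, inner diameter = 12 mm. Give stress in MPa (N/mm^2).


A = pi*(r_o^2 - r_i^2)
r_o = 8 mm, r_i = 6 mm
A = 87.9646 mm^2
sigma = F/A = 3266 / 87.9646
sigma = 37.13 MPa


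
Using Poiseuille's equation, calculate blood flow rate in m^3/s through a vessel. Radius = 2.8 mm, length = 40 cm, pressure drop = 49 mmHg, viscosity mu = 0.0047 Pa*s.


Q = pi*r^4*dP / (8*mu*L)
r = 0.0028 m, L = 0.4 m
dP = 49 mmHg = 6532.778 Pa
Q = 8.3875e-05 m^3/s


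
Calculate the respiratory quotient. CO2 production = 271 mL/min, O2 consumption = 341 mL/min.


RQ = VCO2 / VO2
RQ = 271 / 341
RQ = 0.7947


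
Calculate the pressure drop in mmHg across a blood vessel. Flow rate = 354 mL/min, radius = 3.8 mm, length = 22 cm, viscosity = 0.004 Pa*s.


dP = 8*mu*L*Q / (pi*r^4)
Q = 354 mL/min = 5.9e-06 m^3/s
dP = 63.4075 Pa = 63.4075 / 133.322 mmHg = 0.4756 mmHg


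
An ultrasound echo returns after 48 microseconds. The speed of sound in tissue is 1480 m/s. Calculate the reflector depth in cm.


depth = c * t / 2
t = 48 us = 4.8000e-05 s
depth = 1480 * 4.8000e-05 / 2
depth = 0.03552 m = 3.552 cm


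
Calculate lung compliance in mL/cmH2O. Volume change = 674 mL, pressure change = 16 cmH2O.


C = dV / dP
C = 674 / 16
C = 42.12 mL/cmH2O


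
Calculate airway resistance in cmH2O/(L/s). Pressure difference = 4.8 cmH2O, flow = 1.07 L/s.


R = dP / flow
R = 4.8 / 1.07
R = 4.486 cmH2O/(L/s)


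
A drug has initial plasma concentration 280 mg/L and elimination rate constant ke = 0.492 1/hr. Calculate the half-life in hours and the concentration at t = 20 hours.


t_half = ln(2) / ke = 0.693147 / 0.492 = 1.409 hr
C(t) = C0 * exp(-ke*t) = 280 * exp(-0.492*20)
C(20) = 0.01492 mg/L


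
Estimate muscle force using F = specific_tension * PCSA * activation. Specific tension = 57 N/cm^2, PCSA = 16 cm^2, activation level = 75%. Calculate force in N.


F = sigma * PCSA * activation
F = 57 * 16 * 0.75
F = 684 N


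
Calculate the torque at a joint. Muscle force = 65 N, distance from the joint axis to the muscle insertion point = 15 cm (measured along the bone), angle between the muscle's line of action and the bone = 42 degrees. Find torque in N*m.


Torque = F * d * sin(theta)   (moment arm = d*sin(theta))
d = 15 cm = 0.15 m
Torque = 65 * 0.15 * sin(42)
Torque = 6.524 N*m


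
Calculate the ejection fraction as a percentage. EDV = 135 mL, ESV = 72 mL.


SV = EDV - ESV = 135 - 72 = 63 mL
EF = SV/EDV * 100 = 63/135 * 100
EF = 46.67%


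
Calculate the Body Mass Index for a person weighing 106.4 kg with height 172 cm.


BMI = weight / height^2
height = 172 cm = 1.72 m
BMI = 106.4 / 1.72^2
BMI = 35.97 kg/m^2


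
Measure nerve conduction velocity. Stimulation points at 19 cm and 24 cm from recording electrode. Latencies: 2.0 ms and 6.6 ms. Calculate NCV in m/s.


Distance = (24 - 19) / 100 = 0.05 m
dt = (6.6 - 2.0) / 1000 = 0.0046 s
NCV = dist / dt = 10.87 m/s


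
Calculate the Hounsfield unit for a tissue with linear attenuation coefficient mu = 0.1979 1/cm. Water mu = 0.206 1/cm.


HU = ((mu_tissue - mu_water) / mu_water) * 1000
HU = ((0.1979 - 0.206) / 0.206) * 1000
HU = -39.32


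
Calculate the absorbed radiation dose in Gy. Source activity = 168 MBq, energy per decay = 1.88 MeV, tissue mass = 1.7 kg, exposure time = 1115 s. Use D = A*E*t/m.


A = 168 MBq = 1.6800e+08 Bq
E = 1.88 MeV = 3.01176e-13 J
D = A*E*t/m = 1.6800e+08*3.01176e-13*1115/1.7
D = 0.03319 Gy


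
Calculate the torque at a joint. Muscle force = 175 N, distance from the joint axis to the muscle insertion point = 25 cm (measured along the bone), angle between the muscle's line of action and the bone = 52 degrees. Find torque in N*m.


Torque = F * d * sin(theta)   (moment arm = d*sin(theta))
d = 25 cm = 0.25 m
Torque = 175 * 0.25 * sin(52)
Torque = 34.48 N*m


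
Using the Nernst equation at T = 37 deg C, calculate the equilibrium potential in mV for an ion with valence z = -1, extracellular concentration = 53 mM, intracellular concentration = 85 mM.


E = (RT/(zF)) * ln(C_out/C_in)
T = 37 + 273.15 = 310.15 K
E = (8.314 * 310.15 / (-1 * 96485)) * ln(53/85)
E = 12.62 mV


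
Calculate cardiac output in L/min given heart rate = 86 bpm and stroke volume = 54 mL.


CO = HR * SV
CO = 86 * 54 / 1000
CO = 4.644 L/min


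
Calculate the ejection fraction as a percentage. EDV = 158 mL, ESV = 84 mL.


SV = EDV - ESV = 158 - 84 = 74 mL
EF = SV/EDV * 100 = 74/158 * 100
EF = 46.84%


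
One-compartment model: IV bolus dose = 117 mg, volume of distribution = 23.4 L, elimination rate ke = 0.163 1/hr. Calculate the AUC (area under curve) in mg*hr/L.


C0 = Dose/Vd = 117/23.4 = 5 mg/L
AUC = C0/ke = 5/0.163
AUC = 30.67 mg*hr/L


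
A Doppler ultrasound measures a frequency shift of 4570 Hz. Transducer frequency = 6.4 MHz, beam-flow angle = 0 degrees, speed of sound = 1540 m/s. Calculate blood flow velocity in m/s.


v = fd * c / (2 * f0 * cos(theta))
v = 4570 * 1540 / (2 * 6.4000e+06 * cos(0))
v = 0.5498 m/s


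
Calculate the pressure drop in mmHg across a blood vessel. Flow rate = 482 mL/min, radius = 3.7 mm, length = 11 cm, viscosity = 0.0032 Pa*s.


dP = 8*mu*L*Q / (pi*r^4)
Q = 482 mL/min = 8.03333e-06 m^3/s
dP = 38.4212 Pa = 38.4212 / 133.322 mmHg = 0.2882 mmHg


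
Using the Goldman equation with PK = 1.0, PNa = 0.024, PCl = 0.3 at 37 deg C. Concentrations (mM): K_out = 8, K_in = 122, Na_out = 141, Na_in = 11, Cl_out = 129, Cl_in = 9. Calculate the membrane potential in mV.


Vm = (RT/F)*ln((PK*Ko + PNa*Nao + PCl*Cli)/(PK*Ki + PNa*Nai + PCl*Clo))
Numer = 14.084, Denom = 160.964
Vm = -65.11 mV


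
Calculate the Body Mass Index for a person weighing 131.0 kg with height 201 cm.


BMI = weight / height^2
height = 201 cm = 2.01 m
BMI = 131.0 / 2.01^2
BMI = 32.42 kg/m^2


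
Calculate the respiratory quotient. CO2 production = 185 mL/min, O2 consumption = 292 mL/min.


RQ = VCO2 / VO2
RQ = 185 / 292
RQ = 0.6336


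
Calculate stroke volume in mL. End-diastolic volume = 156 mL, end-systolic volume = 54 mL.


SV = EDV - ESV
SV = 156 - 54
SV = 102 mL
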